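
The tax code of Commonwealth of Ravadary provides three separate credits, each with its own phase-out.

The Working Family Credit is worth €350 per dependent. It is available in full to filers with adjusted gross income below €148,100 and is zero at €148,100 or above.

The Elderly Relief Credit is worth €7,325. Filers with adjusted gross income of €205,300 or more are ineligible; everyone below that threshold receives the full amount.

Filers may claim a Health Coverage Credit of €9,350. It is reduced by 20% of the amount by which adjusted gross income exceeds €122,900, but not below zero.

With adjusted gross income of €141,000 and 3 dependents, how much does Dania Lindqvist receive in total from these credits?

€14,105

Working Family Credit: base = 3 × €350 = €1,050. €141,000 is below the €148,100 cutoff, so the full €1,050 applies.
Elderly Relief Credit: €141,000 is below the €205,300 cutoff, so the full €7,325 applies.
Health Coverage Credit: 20% of the €18,100 excess over €122,900 is €3,620; credit = €9,350 − €3,620 = €5,730.
Total: €1,050 + €7,325 + €5,730 = €14,105.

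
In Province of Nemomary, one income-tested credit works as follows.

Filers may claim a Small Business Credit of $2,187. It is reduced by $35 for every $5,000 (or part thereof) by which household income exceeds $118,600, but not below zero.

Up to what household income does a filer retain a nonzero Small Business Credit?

$428,600

After 62 increments the reduction is 62 × $35 = $2,170, leaving $17; one more increment wipes it out. Increment 62 ends at excess 62 × $5,000 = $310,000, so the highest qualifying income is $118,600 + $310,000 = $428,600.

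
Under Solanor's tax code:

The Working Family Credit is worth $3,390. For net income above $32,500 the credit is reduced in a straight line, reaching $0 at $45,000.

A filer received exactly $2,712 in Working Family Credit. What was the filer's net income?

$2,712 is 2,712/3,390 of the full $3,390, so 678/3,390 of the $12,500 range has been used: income = $32,500 + $12,500 × 678/3,390 = $35,000.

$35,000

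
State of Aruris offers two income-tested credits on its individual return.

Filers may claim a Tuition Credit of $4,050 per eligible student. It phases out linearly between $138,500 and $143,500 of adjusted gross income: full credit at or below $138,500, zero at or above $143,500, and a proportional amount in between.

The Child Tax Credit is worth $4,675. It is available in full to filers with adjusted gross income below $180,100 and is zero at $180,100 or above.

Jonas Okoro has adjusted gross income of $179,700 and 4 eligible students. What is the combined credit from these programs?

$4,675

Tuition Credit: base = 4 × $4,050 = $16,200. $179,700 is at or above $143,500, so the credit is $0.
Child Tax Credit: $179,700 is below the $180,100 cutoff, so the full $4,675 applies.
Total: $0 + $4,675 = $4,675.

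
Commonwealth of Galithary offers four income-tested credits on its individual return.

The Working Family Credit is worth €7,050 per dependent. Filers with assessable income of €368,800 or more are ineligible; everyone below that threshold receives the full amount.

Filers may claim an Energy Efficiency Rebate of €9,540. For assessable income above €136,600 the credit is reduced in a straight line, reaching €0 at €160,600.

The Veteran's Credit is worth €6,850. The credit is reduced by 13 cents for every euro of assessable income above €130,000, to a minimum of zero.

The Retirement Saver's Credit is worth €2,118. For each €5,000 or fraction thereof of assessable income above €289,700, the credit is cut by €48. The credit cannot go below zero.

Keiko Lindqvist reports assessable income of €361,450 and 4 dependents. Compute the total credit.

€29,598

Working Family Credit: base = 4 × €7,050 = €28,200. €361,450 is below the €368,800 cutoff, so the full €28,200 applies.
Energy Efficiency Rebate: €361,450 is at or above €160,600, so the credit is €0.
Veteran's Credit: 13% of the €231,450 excess over €130,000 is €30,088.50 ≥ base, so the credit is €0.
Retirement Saver's Credit: income exceeds €289,700 by €71,750, which is 15 full-or-partial €5,000 increments; reduction = 15 × €48 = €720, leaving €1,398.
Total: €28,200 + €0 + €0 + €1,398 = €29,598.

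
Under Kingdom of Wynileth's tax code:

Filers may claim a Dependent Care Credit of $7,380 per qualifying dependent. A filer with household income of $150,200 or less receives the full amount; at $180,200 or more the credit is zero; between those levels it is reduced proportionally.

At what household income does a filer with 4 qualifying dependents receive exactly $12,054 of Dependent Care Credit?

$167,950

Full credit = 4 × $7,380 = $29,520.
$12,054 is 12,054/29,520 of the full $29,520, so 17,466/29,520 of the $30,000 range has been used: income = $150,200 + $30,000 × 17,466/29,520 = $167,950.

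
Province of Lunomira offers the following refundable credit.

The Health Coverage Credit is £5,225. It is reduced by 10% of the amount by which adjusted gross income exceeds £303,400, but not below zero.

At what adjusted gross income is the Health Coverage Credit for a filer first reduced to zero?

£355,650

The credit falls by 10% of each pound above £303,400, so it reaches zero when the excess is £5,225 / 10% = £52,250: income = £303,400 + £52,250 = £355,650.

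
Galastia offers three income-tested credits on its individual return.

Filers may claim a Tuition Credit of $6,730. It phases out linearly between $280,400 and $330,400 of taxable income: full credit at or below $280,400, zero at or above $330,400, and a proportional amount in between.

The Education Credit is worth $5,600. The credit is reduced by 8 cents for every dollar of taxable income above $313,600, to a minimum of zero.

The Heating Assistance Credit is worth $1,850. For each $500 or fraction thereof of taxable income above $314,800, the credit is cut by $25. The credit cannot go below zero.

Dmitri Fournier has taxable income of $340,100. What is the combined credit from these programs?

$4,055

Tuition Credit: $340,100 is at or above $330,400, so the credit is $0.
Education Credit: 8% of the $26,500 excess over $313,600 is $2,120; credit = $5,600 − $2,120 = $3,480.
Heating Assistance Credit: income exceeds $314,800 by $25,300, which is 51 full-or-partial $500 increments; reduction = 51 × $25 = $1,275, leaving $575.
Total: $0 + $3,480 + $575 = $4,055.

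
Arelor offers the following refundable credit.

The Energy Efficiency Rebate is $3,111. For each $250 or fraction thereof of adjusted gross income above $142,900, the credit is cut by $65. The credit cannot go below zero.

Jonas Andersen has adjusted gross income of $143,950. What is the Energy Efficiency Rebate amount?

$2,786

Energy Efficiency Rebate: income exceeds $142,900 by $1,050, which is 5 full-or-partial $250 increments; reduction = 5 × $65 = $325, leaving $2,786.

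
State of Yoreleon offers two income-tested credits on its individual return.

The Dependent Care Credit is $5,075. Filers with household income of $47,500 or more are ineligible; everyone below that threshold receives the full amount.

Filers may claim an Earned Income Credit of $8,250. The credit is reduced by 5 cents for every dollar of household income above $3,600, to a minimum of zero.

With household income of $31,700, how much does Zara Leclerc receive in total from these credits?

Dependent Care Credit: $31,700 is below the $47,500 cutoff, so the full $5,075 applies.
Earned Income Credit: 5% of the $28,100 excess over $3,600 is $1,405; credit = $8,250 − $1,405 = $6,845.
Total: $5,075 + $6,845 = $11,920.

$11,920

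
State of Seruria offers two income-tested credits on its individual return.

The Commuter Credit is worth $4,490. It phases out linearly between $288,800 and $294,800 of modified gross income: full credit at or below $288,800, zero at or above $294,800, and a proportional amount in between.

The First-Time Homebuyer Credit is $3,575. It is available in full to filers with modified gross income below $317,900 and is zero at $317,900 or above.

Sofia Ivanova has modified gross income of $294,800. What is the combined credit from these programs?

$3,575

Commuter Credit: $294,800 is at or above $294,800, so the credit is $0.
First-Time Homebuyer Credit: $294,800 is below the $317,900 cutoff, so the full $3,575 applies.
Total: $0 + $3,575 = $3,575.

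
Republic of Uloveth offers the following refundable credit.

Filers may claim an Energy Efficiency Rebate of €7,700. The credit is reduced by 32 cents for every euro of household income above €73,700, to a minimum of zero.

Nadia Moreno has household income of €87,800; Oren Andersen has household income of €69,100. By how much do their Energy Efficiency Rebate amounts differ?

€4,512

Nadia (€87,800): Energy Efficiency Rebate: 32% of the €14,100 excess over €73,700 is €4,512; credit = €7,700 − €4,512 = €3,188.
Oren (€69,100): Energy Efficiency Rebate: €69,100 is at or below the €73,700 threshold, so the full €7,700 applies.
Difference: |€3,188 − €7,700| = €4,512.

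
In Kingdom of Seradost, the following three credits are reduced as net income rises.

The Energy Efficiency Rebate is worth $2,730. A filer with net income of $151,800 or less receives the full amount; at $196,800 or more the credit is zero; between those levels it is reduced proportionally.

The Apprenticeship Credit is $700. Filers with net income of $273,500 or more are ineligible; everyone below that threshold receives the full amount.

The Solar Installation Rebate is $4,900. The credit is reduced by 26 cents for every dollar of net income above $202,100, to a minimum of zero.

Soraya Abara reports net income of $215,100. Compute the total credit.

$2,220

Energy Efficiency Rebate: $215,100 is at or above $196,800, so the credit is $0.
Apprenticeship Credit: $215,100 is below the $273,500 cutoff, so the full $700 applies.
Solar Installation Rebate: 26% of the $13,000 excess over $202,100 is $3,380; credit = $4,900 − $3,380 = $1,520.
Total: $0 + $700 + $1,520 = $2,220.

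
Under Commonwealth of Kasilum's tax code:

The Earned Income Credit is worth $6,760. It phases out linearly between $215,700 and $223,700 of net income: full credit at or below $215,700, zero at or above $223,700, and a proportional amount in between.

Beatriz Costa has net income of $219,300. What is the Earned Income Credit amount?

$3,718

Earned Income Credit: $219,300 is $3,600 into a $8,000 phase-out range, leaving 4,400/8,000 of the credit: $6,760 × 4,400/8,000 = $3,718.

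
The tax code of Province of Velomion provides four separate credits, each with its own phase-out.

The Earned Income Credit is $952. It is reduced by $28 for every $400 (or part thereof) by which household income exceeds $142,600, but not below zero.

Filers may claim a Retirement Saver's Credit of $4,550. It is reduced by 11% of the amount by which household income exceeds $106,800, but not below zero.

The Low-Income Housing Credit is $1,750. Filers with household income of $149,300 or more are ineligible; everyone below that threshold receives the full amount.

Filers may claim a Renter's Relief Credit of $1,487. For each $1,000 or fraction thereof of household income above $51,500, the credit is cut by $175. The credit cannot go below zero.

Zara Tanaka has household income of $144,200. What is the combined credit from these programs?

Earned Income Credit: income exceeds $142,600 by $1,600, which is 4 full-or-partial $400 increments; reduction = 4 × $28 = $112, leaving $840.
Retirement Saver's Credit: 11% of the $37,400 excess over $106,800 is $4,114; credit = $4,550 − $4,114 = $436.
Low-Income Housing Credit: $144,200 is below the $149,300 cutoff, so the full $1,750 applies.
Renter's Relief Credit: income exceeds $51,500 by $92,700 → 93 increments × $175 = $16,275 ≥ base, so the credit is $0.
Total: $840 + $436 + $1,750 + $0 = $3,026.

$3,026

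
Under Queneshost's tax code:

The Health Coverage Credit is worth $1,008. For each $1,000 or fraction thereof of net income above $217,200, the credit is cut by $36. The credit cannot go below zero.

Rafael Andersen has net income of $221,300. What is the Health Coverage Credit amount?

Health Coverage Credit: income exceeds $217,200 by $4,100, which is 5 full-or-partial $1,000 increments; reduction = 5 × $36 = $180, leaving $828.

$828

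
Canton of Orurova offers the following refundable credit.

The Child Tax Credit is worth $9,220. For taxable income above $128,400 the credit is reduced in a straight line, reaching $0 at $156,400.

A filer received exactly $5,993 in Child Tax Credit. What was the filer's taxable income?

$138,200

$5,993 is 5,993/9,220 of the full $9,220, so 3,227/9,220 of the $28,000 range has been used: income = $128,400 + $28,000 × 3,227/9,220 = $138,200.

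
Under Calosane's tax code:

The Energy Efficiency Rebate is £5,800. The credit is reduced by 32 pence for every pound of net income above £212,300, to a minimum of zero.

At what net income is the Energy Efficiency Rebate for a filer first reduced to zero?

£230,425

The credit falls by 32% of each pound above £212,300, so it reaches zero when the excess is £5,800 / 32% = £18,125: income = £212,300 + £18,125 = £230,425.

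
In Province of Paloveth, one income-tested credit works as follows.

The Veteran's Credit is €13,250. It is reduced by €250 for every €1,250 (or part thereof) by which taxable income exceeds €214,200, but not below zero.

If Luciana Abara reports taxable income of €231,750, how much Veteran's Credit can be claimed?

Veteran's Credit: income exceeds €214,200 by €17,550, which is 15 full-or-partial €1,250 increments; reduction = 15 × €250 = €3,750, leaving €9,500.

€9,500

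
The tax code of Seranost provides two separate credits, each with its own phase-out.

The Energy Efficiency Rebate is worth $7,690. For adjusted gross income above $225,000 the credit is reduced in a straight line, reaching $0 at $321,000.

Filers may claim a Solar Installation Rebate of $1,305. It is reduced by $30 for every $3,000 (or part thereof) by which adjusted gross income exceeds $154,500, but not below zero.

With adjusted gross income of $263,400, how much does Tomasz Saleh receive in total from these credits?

Energy Efficiency Rebate: $263,400 is $38,400 into a $96,000 phase-out range, leaving 57,600/96,000 of the credit: $7,690 × 57,600/96,000 = $4,614.
Solar Installation Rebate: income exceeds $154,500 by $108,900, which is 37 full-or-partial $3,000 increments; reduction = 37 × $30 = $1,110, leaving $195.
Total: $4,614 + $195 = $4,809.

$4,809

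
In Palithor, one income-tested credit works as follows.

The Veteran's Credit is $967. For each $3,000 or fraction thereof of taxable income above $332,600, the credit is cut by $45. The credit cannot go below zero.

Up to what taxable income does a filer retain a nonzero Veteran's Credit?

$395,600

After 21 increments the reduction is 21 × $45 = $945, leaving $22; one more increment wipes it out. Increment 21 ends at excess 21 × $3,000 = $63,000, so the highest qualifying income is $332,600 + $63,000 = $395,600.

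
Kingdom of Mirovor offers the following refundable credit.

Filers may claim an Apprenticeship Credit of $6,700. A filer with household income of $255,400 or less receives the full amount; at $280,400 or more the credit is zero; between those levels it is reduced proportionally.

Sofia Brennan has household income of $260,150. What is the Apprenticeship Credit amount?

$5,427

Apprenticeship Credit: $260,150 is $4,750 into a $25,000 phase-out range, leaving 20,250/25,000 of the credit: $6,700 × 20,250/25,000 = $5,427.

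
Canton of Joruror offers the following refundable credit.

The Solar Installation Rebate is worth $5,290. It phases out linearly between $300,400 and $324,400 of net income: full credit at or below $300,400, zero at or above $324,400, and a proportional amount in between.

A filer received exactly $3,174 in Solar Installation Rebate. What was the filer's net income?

$310,000

$3,174 is 3,174/5,290 of the full $5,290, so 2,116/5,290 of the $24,000 range has been used: income = $300,400 + $24,000 × 2,116/5,290 = $310,000.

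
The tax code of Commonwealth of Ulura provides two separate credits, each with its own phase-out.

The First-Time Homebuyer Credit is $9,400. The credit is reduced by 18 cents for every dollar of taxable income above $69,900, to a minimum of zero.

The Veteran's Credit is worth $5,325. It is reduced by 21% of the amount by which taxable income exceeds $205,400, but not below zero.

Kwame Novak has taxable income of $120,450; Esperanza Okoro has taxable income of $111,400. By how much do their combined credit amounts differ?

$1,629

Kwame ($120,450): First-Time Homebuyer Credit: 18% of the $50,550 excess over $69,900 is $9,099; credit = $9,400 − $9,099 = $301. Veteran's Credit: $120,450 is at or below the $205,400 threshold, so the full $5,325 applies. total $301 + $5,325 = $5,626
Esperanza ($111,400): First-Time Homebuyer Credit: 18% of the $41,500 excess over $69,900 is $7,470; credit = $9,400 − $7,470 = $1,930. Veteran's Credit: $111,400 is at or below the $205,400 threshold, so the full $5,325 applies. total $1,930 + $5,325 = $7,255
Difference: |$5,626 − $7,255| = $1,629.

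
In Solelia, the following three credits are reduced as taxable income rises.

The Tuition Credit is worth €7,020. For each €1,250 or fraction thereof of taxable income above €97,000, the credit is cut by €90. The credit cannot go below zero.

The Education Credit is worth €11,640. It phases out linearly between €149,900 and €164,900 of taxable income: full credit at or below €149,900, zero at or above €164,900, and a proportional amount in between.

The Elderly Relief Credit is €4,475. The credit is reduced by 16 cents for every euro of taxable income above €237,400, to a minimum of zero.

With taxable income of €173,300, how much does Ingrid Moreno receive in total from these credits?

€5,915

Tuition Credit: income exceeds €97,000 by €76,300, which is 62 full-or-partial €1,250 increments; reduction = 62 × €90 = €5,580, leaving €1,440.
Education Credit: €173,300 is at or above €164,900, so the credit is €0.
Elderly Relief Credit: €173,300 is at or below the €237,400 threshold, so the full €4,475 applies.
Total: €1,440 + €0 + €4,475 = €5,915.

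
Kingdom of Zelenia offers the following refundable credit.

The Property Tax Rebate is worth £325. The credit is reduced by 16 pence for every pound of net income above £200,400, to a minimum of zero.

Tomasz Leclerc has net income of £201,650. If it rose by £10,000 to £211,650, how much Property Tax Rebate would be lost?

£125

At £201,650 — 16% of the £1,250 excess over £200,400 is £200; credit = £325 − £200 = £125.
At £211,650 — 16% of the £11,250 excess over £200,400 is £1,800 ≥ base, so the credit is £0.
Lost: £125 − £0 = £125.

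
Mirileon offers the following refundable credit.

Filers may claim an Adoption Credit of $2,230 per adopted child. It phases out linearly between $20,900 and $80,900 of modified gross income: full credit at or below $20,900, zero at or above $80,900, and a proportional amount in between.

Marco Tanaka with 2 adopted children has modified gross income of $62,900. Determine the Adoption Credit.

$1,338

Adoption Credit: base = 2 × $2,230 = $4,460. $62,900 is $42,000 into a $60,000 phase-out range, leaving 18,000/60,000 of the credit: $4,460 × 18,000/60,000 = $1,338.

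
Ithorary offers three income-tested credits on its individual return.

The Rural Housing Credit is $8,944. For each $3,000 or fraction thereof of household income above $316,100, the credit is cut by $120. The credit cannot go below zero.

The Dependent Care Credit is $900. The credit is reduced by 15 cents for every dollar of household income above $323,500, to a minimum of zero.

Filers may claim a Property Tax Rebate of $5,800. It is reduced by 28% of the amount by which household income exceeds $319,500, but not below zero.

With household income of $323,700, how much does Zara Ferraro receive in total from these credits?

Rural Housing Credit: income exceeds $316,100 by $7,600, which is 3 full-or-partial $3,000 increments; reduction = 3 × $120 = $360, leaving $8,584.
Dependent Care Credit: 15% of the $200 excess over $323,500 is $30; credit = $900 − $30 = $870.
Property Tax Rebate: 28% of the $4,200 excess over $319,500 is $1,176; credit = $5,800 − $1,176 = $4,624.
Total: $8,584 + $870 + $4,624 = $14,078.

$14,078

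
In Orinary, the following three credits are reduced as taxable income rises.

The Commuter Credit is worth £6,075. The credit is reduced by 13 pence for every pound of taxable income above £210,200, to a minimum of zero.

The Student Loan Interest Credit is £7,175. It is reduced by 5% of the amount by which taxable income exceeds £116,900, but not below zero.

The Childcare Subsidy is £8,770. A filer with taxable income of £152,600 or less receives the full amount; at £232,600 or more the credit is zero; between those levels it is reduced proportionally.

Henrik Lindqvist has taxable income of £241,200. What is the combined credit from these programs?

£3,005

Commuter Credit: 13% of the £31,000 excess over £210,200 is £4,030; credit = £6,075 − £4,030 = £2,045.
Student Loan Interest Credit: 5% of the £124,300 excess over £116,900 is £6,215; credit = £7,175 − £6,215 = £960.
Childcare Subsidy: £241,200 is at or above £232,600, so the credit is £0.
Total: £2,045 + £960 + £0 = £3,005.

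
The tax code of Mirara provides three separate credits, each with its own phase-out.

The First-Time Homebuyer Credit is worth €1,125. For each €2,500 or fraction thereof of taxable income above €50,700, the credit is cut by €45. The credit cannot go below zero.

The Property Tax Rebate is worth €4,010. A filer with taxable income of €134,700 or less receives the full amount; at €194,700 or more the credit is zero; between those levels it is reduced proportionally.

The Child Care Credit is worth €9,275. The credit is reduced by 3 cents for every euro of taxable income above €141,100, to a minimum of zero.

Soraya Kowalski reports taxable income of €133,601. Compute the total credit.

First-Time Homebuyer Credit: income exceeds €50,700 by €82,901 → 34 increments × €45 = €1,530 ≥ base, so the credit is €0.
Property Tax Rebate: €133,601 is at or below the €134,700 threshold, so the full €4,010 applies.
Child Care Credit: €133,601 is at or below the €141,100 threshold, so the full €9,275 applies.
Total: €0 + €4,010 + €9,275 = €13,285.

€13,285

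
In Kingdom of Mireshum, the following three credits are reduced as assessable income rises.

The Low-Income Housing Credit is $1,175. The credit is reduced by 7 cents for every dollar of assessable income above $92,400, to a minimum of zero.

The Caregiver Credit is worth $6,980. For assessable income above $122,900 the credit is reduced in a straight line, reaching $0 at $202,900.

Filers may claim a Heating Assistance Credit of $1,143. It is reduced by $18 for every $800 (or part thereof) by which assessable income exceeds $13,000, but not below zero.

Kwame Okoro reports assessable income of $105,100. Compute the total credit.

Low-Income Housing Credit: 7% of the $12,700 excess over $92,400 is $889; credit = $1,175 − $889 = $286.
Caregiver Credit: $105,100 is at or below the $122,900 threshold, so the full $6,980 applies.
Heating Assistance Credit: income exceeds $13,000 by $92,100 → 116 increments × $18 = $2,088 ≥ base, so the credit is $0.
Total: $286 + $6,980 + $0 = $7,266.

$7,266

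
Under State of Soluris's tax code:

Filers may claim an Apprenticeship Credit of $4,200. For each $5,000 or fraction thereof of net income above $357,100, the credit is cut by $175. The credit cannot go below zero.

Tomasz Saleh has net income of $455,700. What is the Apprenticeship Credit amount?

$700

Apprenticeship Credit: income exceeds $357,100 by $98,600, which is 20 full-or-partial $5,000 increments; reduction = 20 × $175 = $3,500, leaving $700.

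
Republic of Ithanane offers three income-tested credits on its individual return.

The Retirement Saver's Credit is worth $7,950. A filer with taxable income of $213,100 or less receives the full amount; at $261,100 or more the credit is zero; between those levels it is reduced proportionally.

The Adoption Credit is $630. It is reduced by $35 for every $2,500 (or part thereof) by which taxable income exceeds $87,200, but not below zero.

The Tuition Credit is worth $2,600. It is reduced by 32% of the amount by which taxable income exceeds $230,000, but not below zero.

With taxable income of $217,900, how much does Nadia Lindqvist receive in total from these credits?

$9,755

Retirement Saver's Credit: $217,900 is $4,800 into a $48,000 phase-out range, leaving 43,200/48,000 of the credit: $7,950 × 43,200/48,000 = $7,155.
Adoption Credit: income exceeds $87,200 by $130,700 → 53 increments × $35 = $1,855 ≥ base, so the credit is $0.
Tuition Credit: $217,900 is at or below the $230,000 threshold, so the full $2,600 applies.
Total: $7,155 + $0 + $2,600 = $9,755.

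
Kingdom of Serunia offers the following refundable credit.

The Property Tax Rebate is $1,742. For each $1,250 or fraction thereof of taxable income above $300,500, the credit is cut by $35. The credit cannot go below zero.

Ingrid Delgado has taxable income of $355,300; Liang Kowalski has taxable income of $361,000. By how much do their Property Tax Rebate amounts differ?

$175

Ingrid ($355,300): Property Tax Rebate: income exceeds $300,500 by $54,800, which is 44 full-or-partial $1,250 increments; reduction = 44 × $35 = $1,540, leaving $202.
Liang ($361,000): Property Tax Rebate: income exceeds $300,500 by $60,500, which is 49 full-or-partial $1,250 increments; reduction = 49 × $35 = $1,715, leaving $27.
Difference: |$202 − $27| = $175.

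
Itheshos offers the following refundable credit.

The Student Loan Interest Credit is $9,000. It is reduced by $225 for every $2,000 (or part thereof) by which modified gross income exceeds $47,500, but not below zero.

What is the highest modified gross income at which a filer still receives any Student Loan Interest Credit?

$125,500

After 39 increments the reduction is 39 × $225 = $8,775, leaving $225; one more increment wipes it out. Increment 39 ends at excess 39 × $2,000 = $78,000, so the highest qualifying income is $47,500 + $78,000 = $125,500.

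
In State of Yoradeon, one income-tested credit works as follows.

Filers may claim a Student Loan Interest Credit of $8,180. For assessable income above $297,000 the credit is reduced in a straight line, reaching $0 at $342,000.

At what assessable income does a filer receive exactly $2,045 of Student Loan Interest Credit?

$2,045 is 2,045/8,180 of the full $8,180, so 6,135/8,180 of the $45,000 range has been used: income = $297,000 + $45,000 × 6,135/8,180 = $330,750.

$330,750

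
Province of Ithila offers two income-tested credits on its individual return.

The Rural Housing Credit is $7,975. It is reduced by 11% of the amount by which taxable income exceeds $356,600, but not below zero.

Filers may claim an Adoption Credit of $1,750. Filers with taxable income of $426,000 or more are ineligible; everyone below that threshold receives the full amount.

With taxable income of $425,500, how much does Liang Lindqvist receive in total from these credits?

$2,146

Rural Housing Credit: 11% of the $68,900 excess over $356,600 is $7,579; credit = $7,975 − $7,579 = $396.
Adoption Credit: $425,500 is below the $426,000 cutoff, so the full $1,750 applies.
Total: $396 + $1,750 = $2,146.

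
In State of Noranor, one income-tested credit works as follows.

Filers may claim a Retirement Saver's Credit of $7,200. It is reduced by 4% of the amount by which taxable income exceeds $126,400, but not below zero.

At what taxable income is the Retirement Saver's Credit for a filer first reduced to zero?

$306,400

The credit falls by 4% of each dollar above $126,400, so it reaches zero when the excess is $7,200 / 4% = $180,000: income = $126,400 + $180,000 = $306,400.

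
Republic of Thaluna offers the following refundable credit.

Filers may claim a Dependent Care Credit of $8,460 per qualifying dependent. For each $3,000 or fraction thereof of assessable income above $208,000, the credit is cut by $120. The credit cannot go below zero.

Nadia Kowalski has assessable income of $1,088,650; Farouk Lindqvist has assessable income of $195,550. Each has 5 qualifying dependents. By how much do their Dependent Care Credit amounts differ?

$35,280

Nadia ($1,088,650): Dependent Care Credit: base = 5 × $8,460 = $42,300. income exceeds $208,000 by $880,650, which is 294 full-or-partial $3,000 increments; reduction = 294 × $120 = $35,280, leaving $7,020.
Farouk ($195,550): Dependent Care Credit: base = 5 × $8,460 = $42,300. $195,550 is at or below the $208,000 threshold, so the full $42,300 applies.
Difference: |$7,020 − $42,300| = $35,280.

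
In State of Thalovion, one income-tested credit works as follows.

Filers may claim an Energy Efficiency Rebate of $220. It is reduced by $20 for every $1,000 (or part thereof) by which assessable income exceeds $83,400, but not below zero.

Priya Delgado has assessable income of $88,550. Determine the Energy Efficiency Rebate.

$100

Energy Efficiency Rebate: income exceeds $83,400 by $5,150, which is 6 full-or-partial $1,000 increments; reduction = 6 × $20 = $120, leaving $100.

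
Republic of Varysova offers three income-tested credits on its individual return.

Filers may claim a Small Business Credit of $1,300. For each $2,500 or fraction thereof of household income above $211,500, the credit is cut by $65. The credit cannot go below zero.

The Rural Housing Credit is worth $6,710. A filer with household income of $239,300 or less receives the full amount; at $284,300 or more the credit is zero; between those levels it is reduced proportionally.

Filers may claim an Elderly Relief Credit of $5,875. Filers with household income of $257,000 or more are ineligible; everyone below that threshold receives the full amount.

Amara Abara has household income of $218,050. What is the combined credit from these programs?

Small Business Credit: income exceeds $211,500 by $6,550, which is 3 full-or-partial $2,500 increments; reduction = 3 × $65 = $195, leaving $1,105.
Rural Housing Credit: $218,050 is at or below the $239,300 threshold, so the full $6,710 applies.
Elderly Relief Credit: $218,050 is below the $257,000 cutoff, so the full $5,875 applies.
Total: $1,105 + $6,710 + $5,875 = $13,690.

$13,690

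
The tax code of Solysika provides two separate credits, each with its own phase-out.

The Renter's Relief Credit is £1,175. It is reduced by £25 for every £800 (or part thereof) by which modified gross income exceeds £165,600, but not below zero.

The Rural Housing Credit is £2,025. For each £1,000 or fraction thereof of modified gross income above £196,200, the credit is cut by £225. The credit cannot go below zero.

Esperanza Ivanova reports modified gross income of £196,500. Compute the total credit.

Renter's Relief Credit: income exceeds £165,600 by £30,900, which is 39 full-or-partial £800 increments; reduction = 39 × £25 = £975, leaving £200.
Rural Housing Credit: income exceeds £196,200 by £300, which is 1 full-or-partial £1,000 increment; reduction = 1 × £225 = £225, leaving £1,800.
Total: £200 + £1,800 = £2,000.

£2,000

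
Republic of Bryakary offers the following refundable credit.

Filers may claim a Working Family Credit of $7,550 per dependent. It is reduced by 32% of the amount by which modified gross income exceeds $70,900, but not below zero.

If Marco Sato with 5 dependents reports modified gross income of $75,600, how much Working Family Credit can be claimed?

Working Family Credit: base = 5 × $7,550 = $37,750. 32% of the $4,700 excess over $70,900 is $1,504; credit = $37,750 − $1,504 = $36,246.

$36,246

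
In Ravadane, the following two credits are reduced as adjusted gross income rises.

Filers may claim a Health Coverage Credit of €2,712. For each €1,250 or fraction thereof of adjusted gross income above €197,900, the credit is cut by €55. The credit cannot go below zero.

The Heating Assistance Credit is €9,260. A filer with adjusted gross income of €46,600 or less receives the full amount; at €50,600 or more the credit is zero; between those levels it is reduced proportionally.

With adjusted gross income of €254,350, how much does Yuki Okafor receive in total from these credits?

€182

Health Coverage Credit: income exceeds €197,900 by €56,450, which is 46 full-or-partial €1,250 increments; reduction = 46 × €55 = €2,530, leaving €182.
Heating Assistance Credit: €254,350 is at or above €50,600, so the credit is €0.
Total: €182 + €0 = €182.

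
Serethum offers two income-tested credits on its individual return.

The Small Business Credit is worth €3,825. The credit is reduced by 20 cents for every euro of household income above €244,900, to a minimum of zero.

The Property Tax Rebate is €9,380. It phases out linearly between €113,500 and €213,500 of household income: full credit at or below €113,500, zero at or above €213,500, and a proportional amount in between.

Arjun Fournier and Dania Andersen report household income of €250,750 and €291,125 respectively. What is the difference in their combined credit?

Arjun (€250,750): Small Business Credit: 20% of the €5,850 excess over €244,900 is €1,170; credit = €3,825 − €1,170 = €2,655. Property Tax Rebate: €250,750 is at or above €213,500, so the credit is €0. total €2,655 + €0 = €2,655
Dania (€291,125): Small Business Credit: 20% of the €46,225 excess over €244,900 is €9,245 ≥ base, so the credit is €0. Property Tax Rebate: €291,125 is at or above €213,500, so the credit is €0. total €0 + €0 = €0
Difference: |€2,655 − €0| = €2,655.

€2,655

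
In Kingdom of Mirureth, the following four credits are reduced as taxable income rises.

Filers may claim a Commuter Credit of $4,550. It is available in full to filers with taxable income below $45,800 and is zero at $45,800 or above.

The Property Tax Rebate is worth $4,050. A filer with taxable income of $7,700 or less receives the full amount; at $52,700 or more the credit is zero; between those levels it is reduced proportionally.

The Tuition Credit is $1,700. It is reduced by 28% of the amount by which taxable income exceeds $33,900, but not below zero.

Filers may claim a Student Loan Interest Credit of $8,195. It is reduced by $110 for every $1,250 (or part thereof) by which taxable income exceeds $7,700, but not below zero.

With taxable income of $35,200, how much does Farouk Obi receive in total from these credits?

Commuter Credit: $35,200 is below the $45,800 cutoff, so the full $4,550 applies.
Property Tax Rebate: $35,200 is $27,500 into a $45,000 phase-out range, leaving 17,500/45,000 of the credit: $4,050 × 17,500/45,000 = $1,575.
Tuition Credit: 28% of the $1,300 excess over $33,900 is $364; credit = $1,700 − $364 = $1,336.
Student Loan Interest Credit: income exceeds $7,700 by $27,500, which is 22 full-or-partial $1,250 increments; reduction = 22 × $110 = $2,420, leaving $5,775.
Total: $4,550 + $1,575 + $1,336 + $5,775 = $13,236.

$13,236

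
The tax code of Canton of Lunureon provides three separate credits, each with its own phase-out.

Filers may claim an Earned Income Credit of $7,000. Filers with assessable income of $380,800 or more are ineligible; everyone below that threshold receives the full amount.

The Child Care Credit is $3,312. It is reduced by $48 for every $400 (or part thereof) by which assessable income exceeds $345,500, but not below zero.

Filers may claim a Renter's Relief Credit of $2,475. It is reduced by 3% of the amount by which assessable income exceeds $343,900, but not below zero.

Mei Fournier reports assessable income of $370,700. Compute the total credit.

Earned Income Credit: $370,700 is below the $380,800 cutoff, so the full $7,000 applies.
Child Care Credit: income exceeds $345,500 by $25,200, which is 63 full-or-partial $400 increments; reduction = 63 × $48 = $3,024, leaving $288.
Renter's Relief Credit: 3% of the $26,800 excess over $343,900 is $804; credit = $2,475 − $804 = $1,671.
Total: $7,000 + $288 + $1,671 = $8,959.

$8,959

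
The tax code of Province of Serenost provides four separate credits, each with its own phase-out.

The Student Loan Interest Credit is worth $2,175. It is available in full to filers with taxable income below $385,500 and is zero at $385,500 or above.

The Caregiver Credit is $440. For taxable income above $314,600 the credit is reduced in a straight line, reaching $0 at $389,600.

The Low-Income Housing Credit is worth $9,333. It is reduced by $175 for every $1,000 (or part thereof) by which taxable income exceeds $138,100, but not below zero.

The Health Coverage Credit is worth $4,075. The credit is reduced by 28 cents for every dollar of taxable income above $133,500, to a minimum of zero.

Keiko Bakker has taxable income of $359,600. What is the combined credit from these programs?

Student Loan Interest Credit: $359,600 is below the $385,500 cutoff, so the full $2,175 applies.
Caregiver Credit: $359,600 is $45,000 into a $75,000 phase-out range, leaving 30,000/75,000 of the credit: $440 × 30,000/75,000 = $176.
Low-Income Housing Credit: income exceeds $138,100 by $221,500 → 222 increments × $175 = $38,850 ≥ base, so the credit is $0.
Health Coverage Credit: 28% of the $226,100 excess over $133,500 is $63,308 ≥ base, so the credit is $0.
Total: $2,175 + $176 + $0 + $0 = $2,351.

$2,351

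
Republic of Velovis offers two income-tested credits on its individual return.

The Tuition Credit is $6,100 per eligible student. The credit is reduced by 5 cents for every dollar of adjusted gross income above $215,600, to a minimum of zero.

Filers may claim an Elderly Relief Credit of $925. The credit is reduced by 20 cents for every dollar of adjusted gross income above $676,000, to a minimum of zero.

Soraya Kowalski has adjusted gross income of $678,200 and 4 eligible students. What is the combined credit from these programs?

$1,755

Tuition Credit: base = 4 × $6,100 = $24,400. 5% of the $462,600 excess over $215,600 is $23,130; credit = $24,400 − $23,130 = $1,270.
Elderly Relief Credit: 20% of the $2,200 excess over $676,000 is $440; credit = $925 − $440 = $485.
Total: $1,270 + $485 = $1,755.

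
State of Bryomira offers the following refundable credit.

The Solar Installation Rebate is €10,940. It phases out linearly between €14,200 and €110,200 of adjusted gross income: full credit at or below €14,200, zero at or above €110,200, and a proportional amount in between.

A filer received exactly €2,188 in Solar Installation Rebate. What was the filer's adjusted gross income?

€2,188 is 2,188/10,940 of the full €10,940, so 8,752/10,940 of the €96,000 range has been used: income = €14,200 + €96,000 × 8,752/10,940 = €91,000.

€91,000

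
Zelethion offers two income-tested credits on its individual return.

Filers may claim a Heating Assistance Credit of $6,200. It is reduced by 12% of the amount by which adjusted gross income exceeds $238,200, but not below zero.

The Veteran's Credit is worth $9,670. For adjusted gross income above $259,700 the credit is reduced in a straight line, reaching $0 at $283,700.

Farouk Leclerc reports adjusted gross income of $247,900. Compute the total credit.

$14,706

Heating Assistance Credit: 12% of the $9,700 excess over $238,200 is $1,164; credit = $6,200 − $1,164 = $5,036.
Veteran's Credit: $247,900 is at or below the $259,700 threshold, so the full $9,670 applies.
Total: $5,036 + $9,670 = $14,706.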